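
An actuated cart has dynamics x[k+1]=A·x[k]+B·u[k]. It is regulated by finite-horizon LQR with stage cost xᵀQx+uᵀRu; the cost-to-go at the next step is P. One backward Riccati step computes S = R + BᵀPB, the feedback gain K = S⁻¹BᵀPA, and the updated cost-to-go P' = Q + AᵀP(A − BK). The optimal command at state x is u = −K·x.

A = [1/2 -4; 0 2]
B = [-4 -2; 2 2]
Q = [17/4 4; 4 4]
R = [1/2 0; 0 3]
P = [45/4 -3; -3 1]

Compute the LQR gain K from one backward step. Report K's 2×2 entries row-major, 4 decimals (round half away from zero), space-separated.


BᵀP = [-51.0000 14.0000; -28.5000 8.0000]
S = R + BᵀPB = [1/2 0; 0 3] + [232.0000 130.0000; 130.0000 73.0000] = [232.5000 130.0000; 130.0000 76.0000]
BᵀPA = [-25.5000 232.0000; -14.2500 130.0000]
K = S⁻¹·BᵀPA = [-0.1110 0.9506; 0.0024 0.0844]
A−BK = [0.0607 -0.0286; 0.2172 -0.0701]
AᵀP(A−BK) = [0.0157 -0.0555; -0.0555 0.4753]
P' = Q + AᵀP(A−BK) = [4.2657 3.9445; 3.9445 4.4753]
tr(P') = 8.7410

-0.1110 0.9506 0.0024 0.0844


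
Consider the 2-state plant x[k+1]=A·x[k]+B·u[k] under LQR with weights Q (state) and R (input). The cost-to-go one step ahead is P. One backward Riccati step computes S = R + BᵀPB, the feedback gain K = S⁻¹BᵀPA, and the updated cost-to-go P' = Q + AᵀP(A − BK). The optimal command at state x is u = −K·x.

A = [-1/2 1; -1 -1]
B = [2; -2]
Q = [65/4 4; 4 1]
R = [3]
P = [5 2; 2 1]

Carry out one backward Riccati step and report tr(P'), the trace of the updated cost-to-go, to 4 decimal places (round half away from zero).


19.7727

BᵀP = [6.0000 2.0000]
S = R + BᵀPB = [3] + [8.0000] = [11.0000]
BᵀPA = [-5.0000 4.0000]
K = S⁻¹·BᵀPA = [-0.4545 0.3636]
A−BK = [0.4091 0.2727; -1.9091 -0.2727]
AᵀP(A−BK) = [1.9773 -0.6818; -0.6818 0.5455]
P' = Q + AᵀP(A−BK) = [18.2273 3.3182; 3.3182 1.5455]
tr(P') = 19.7727


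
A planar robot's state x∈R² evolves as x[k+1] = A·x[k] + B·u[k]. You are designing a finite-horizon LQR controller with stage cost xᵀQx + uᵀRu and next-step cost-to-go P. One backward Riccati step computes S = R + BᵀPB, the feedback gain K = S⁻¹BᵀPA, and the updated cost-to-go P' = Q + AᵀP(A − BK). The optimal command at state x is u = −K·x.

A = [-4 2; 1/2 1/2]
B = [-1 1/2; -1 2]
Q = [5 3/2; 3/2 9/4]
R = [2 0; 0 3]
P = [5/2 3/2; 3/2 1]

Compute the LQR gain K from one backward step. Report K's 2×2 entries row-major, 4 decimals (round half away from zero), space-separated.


BᵀP = [-4.0000 -2.5000; 4.2500 2.7500]
S = R + BᵀPB = [2 0; 0 3] + [6.5000 -7.0000; -7.0000 7.6250] = [8.5000 -7.0000; -7.0000 10.6250]
BᵀPA = [14.7500 -9.2500; -15.6250 9.8750]
K = S⁻¹·BᵀPA = [1.1460 -0.7057; -0.7156 0.4644]
A−BK = [-2.4962 1.0620; 3.0772 -1.1346]
AᵀP(A−BK) = [6.1657 -3.5832; -3.5832 2.1354]
P' = Q + AᵀP(A−BK) = [11.1657 -2.0832; -2.0832 4.3854]
tr(P') = 15.5511

1.1460 -0.7057 -0.7156 0.4644


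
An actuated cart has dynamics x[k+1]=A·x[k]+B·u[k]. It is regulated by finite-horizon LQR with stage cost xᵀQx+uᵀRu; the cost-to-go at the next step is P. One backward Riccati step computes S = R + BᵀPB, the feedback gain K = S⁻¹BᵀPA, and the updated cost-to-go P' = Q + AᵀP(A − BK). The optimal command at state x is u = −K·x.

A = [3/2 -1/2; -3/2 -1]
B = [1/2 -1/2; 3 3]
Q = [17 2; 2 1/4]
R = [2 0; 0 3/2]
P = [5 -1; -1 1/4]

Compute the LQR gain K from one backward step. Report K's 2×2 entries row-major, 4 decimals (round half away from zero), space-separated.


BᵀP = [-0.5000 0.2500; -5.5000 1.2500]
S = R + BᵀPB = [2 0; 0 3/2] + [0.5000 1.0000; 1.0000 6.5000] = [2.5000 1.0000; 1.0000 8.0000]
BᵀPA = [-1.1250 0.0000; -10.1250 1.5000]
K = S⁻¹·BᵀPA = [0.0592 -0.0789; -1.2730 0.1974]
A−BK = [0.8339 -0.3618; 2.1414 -1.3553]
AᵀP(A−BK) = [3.4897 -0.7155; -0.7155 0.2039]
P' = Q + AᵀP(A−BK) = [20.4897 1.2845; 1.2845 0.4539]
tr(P') = 20.9437

0.0592 -0.0789 -1.2730 0.1974


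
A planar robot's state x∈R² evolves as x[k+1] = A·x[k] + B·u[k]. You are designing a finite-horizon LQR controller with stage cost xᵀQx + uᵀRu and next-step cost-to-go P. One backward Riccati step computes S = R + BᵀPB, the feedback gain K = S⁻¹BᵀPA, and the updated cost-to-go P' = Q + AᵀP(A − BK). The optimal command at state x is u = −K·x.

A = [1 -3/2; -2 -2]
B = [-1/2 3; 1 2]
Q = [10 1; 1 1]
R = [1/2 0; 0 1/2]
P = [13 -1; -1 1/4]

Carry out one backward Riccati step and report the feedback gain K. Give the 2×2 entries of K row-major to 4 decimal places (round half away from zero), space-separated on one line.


-0.8361 -0.2418 0.2295 -0.5219

BᵀP = [-7.5000 0.7500; 37.0000 -2.5000]
S = R + BᵀPB = [1/2 0; 0 1/2] + [4.5000 -21.0000; -21.0000 106.0000] = [5.0000 -21.0000; -21.0000 106.5000]
BᵀPA = [-9.0000 9.7500; 42.0000 -50.5000]
K = S⁻¹·BᵀPA = [-0.8361 -0.2418; 0.2295 -0.5219]
A−BK = [-0.1066 -0.0553; -1.6230 -0.7145]
AᵀP(A−BK) = [0.8361 0.2418; 0.2418 0.2538]
P' = Q + AᵀP(A−BK) = [10.8361 1.2418; 1.2418 1.2538]
tr(P') = 12.0898


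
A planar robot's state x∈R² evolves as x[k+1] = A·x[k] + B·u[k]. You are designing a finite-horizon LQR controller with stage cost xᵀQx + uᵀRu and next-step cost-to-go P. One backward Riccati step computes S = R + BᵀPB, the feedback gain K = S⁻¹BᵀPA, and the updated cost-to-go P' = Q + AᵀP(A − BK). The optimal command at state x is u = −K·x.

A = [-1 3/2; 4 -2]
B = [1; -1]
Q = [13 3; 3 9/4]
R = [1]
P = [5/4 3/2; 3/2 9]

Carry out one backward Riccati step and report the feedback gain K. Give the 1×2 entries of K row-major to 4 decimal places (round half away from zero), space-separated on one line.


BᵀP = [-0.2500 -7.5000]
S = R + BᵀPB = [1] + [7.2500] = [8.2500]
BᵀPA = [-29.7500 14.6250]
K = S⁻¹·BᵀPA = [-3.6061 1.7727]
A−BK = [2.6061 -0.2727; 0.3939 -0.2273]
AᵀP(A−BK) = [25.9697 -9.1364; -9.1364 3.8864]
P' = Q + AᵀP(A−BK) = [38.9697 -6.1364; -6.1364 6.1364]
tr(P') = 45.1061

-3.6061 1.7727


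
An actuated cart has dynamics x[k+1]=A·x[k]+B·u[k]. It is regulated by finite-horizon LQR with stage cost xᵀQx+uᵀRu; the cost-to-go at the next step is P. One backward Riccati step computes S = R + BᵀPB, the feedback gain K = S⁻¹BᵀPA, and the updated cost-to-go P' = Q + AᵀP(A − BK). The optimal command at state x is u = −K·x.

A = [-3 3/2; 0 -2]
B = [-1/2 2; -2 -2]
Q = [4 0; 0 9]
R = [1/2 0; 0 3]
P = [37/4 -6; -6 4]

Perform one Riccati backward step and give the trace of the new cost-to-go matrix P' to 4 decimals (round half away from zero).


17.2590

BᵀP = [7.3750 -5.0000; 30.5000 -20.0000]
S = R + BᵀPB = [1/2 0; 0 3] + [6.3125 24.7500; 24.7500 101.0000] = [6.8125 24.7500; 24.7500 104.0000]
BᵀPA = [-22.1250 21.0625; -91.5000 85.7500]
K = S⁻¹·BᵀPA = [-0.3792 0.7107; -0.7896 0.6554]
A−BK = [-1.6104 0.5446; -2.3375 0.7322]
AᵀP(A−BK) = [2.6150 -1.9329; -1.9329 1.6440]
P' = Q + AᵀP(A−BK) = [6.6150 -1.9329; -1.9329 10.6440]
tr(P') = 17.2590


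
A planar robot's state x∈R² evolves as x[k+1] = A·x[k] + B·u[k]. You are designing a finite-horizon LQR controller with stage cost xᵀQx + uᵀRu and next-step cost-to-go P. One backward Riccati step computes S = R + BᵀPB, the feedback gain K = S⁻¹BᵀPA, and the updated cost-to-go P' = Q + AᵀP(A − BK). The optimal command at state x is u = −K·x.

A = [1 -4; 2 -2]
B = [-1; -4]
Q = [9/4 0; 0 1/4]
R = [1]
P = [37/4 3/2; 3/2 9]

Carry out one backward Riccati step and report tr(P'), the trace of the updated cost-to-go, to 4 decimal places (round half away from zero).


BᵀP = [-15.2500 -37.5000]
S = R + BᵀPB = [1] + [165.2500] = [166.2500]
BᵀPA = [-90.2500 136.0000]
K = S⁻¹·BᵀPA = [-0.5429 0.8180]
A−BK = [0.4571 -3.1820; -0.1714 1.2722]
AᵀP(A−BK) = [2.2571 -14.1714; -14.1714 96.7459]
P' = Q + AᵀP(A−BK) = [4.5071 -14.1714; -14.1714 96.9959]
tr(P') = 101.5030

101.5030


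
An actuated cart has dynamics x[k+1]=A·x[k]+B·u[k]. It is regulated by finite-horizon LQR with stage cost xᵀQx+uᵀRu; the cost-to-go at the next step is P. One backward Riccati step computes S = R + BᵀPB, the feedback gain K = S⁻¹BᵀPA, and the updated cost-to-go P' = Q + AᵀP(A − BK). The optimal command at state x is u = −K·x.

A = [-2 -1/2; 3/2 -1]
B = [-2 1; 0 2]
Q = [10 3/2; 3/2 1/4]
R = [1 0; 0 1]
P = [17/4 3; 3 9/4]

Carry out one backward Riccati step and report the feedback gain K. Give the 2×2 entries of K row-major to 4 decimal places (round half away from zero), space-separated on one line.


0.3900 0.1962 -0.0478 -0.3278

BᵀP = [-8.5000 -6.0000; 10.2500 7.5000]
S = R + BᵀPB = [1 0; 0 1] + [17.0000 -20.5000; -20.5000 25.2500] = [18.0000 -20.5000; -20.5000 26.2500]
BᵀPA = [8.0000 10.2500; -9.2500 -12.6250]
K = S⁻¹·BᵀPA = [0.3900 0.1962; -0.0478 -0.3278]
A−BK = [-1.1722 0.2201; 1.5957 -0.3445]
AᵀP(A−BK) = [0.5003 0.0239; 0.0239 0.1639]
P' = Q + AᵀP(A−BK) = [10.5003 1.5239; 1.5239 0.4139]
tr(P') = 10.9142


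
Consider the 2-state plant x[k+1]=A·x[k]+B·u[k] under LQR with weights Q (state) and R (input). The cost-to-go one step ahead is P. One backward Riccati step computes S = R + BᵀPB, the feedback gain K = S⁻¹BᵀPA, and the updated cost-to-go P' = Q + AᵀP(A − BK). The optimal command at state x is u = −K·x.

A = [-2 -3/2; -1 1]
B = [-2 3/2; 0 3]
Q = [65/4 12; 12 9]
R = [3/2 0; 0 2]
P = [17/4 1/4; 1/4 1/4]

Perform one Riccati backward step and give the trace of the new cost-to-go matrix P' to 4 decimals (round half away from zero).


27.1876

BᵀP = [-8.5000 -0.5000; 7.1250 1.1250]
S = R + BᵀPB = [3/2 0; 0 2] + [17.0000 -14.2500; -14.2500 14.0625] = [18.5000 -14.2500; -14.2500 16.0625]
BᵀPA = [17.5000 12.2500; -15.3750 -9.5625]
K = S⁻¹·BᵀPA = [0.6589 0.6430; -0.3726 -0.0249]
A−BK = [-0.1232 -0.1767; 0.1179 1.0747]
AᵀP(A−BK) = [0.9897 0.7400; 0.7400 0.9479]
P' = Q + AᵀP(A−BK) = [17.2397 12.7400; 12.7400 9.9479]
tr(P') = 27.1876


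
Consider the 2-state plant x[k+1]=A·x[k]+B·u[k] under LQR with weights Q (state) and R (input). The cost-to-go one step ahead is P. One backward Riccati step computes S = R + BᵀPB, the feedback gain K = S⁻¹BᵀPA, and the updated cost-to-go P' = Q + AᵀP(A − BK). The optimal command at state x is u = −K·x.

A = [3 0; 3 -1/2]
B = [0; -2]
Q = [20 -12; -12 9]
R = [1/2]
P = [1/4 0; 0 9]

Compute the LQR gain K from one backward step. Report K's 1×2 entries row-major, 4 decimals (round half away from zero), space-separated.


BᵀP = [0.0000 -18.0000]
S = R + BᵀPB = [1/2] + [36.0000] = [36.5000]
BᵀPA = [-54.0000 9.0000]
K = S⁻¹·BᵀPA = [-1.4795 0.2466]
A−BK = [3.0000 0.0000; 0.0411 -0.0068]
AᵀP(A−BK) = [3.3596 -0.1849; -0.1849 0.0308]
P' = Q + AᵀP(A−BK) = [23.3596 -12.1849; -12.1849 9.0308]
tr(P') = 32.3904

-1.4795 0.2466


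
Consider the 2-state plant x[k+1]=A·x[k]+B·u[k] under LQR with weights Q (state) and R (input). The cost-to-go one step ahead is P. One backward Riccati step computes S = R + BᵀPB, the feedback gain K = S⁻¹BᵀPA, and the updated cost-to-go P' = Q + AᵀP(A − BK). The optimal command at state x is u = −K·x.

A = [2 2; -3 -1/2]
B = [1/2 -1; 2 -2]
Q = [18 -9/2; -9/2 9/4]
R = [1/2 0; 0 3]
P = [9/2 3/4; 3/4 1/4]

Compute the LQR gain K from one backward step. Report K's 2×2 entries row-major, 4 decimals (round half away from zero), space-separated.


0.6218 1.0855 -0.4200 -0.4700

BᵀP = [3.7500 0.8750; -6.0000 -1.2500]
S = R + BᵀPB = [1/2 0; 0 3] + [3.6250 -5.5000; -5.5000 8.5000] = [4.1250 -5.5000; -5.5000 11.5000]
BᵀPA = [4.8750 7.0625; -8.2500 -11.3750]
K = S⁻¹·BᵀPA = [0.6218 1.0855; -0.4200 -0.4700]
A−BK = [1.2691 0.9873; -5.0836 -3.6109]
AᵀP(A−BK) = [4.7536 3.9559; 3.9559 3.5502]
P' = Q + AᵀP(A−BK) = [22.7536 -0.5441; -0.5441 5.8002]
tr(P') = 28.5539


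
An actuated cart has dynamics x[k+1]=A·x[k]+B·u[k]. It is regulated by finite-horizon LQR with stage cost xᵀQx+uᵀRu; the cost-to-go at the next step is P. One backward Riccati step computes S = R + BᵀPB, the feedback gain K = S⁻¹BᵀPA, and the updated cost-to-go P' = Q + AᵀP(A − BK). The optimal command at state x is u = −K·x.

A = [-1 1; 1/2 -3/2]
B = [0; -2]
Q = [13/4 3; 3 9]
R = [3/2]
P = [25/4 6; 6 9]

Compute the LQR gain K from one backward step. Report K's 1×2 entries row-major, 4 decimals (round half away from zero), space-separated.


BᵀP = [-12.0000 -18.0000]
S = R + BᵀPB = [3/2] + [36.0000] = [37.5000]
BᵀPA = [3.0000 15.0000]
K = S⁻¹·BᵀPA = [0.0800 0.4000]
A−BK = [-1.0000 1.0000; 0.6600 -0.7000]
AᵀP(A−BK) = [2.2600 -2.2000; -2.2000 2.5000]
P' = Q + AᵀP(A−BK) = [5.5100 0.8000; 0.8000 11.5000]
tr(P') = 17.0100

0.0800 0.4000


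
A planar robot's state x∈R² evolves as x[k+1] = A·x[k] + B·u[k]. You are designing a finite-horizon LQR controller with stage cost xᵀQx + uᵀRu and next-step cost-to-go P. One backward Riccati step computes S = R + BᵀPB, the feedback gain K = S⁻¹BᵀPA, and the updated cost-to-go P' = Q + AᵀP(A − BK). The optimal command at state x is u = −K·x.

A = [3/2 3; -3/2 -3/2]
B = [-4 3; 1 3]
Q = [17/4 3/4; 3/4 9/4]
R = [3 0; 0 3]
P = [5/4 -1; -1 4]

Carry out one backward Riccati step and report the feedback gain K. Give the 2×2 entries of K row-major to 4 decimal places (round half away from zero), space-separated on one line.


BᵀP = [-6.0000 8.0000; 0.7500 9.0000]
S = R + BᵀPB = [3 0; 0 3] + [32.0000 6.0000; 6.0000 29.2500] = [35.0000 6.0000; 6.0000 32.2500]
BᵀPA = [-21.0000 -30.0000; -12.3750 -11.2500]
K = S⁻¹·BᵀPA = [-0.5518 -0.8236; -0.2811 -0.1956]
A−BK = [0.1359 0.2924; -0.1050 -0.0896]
AᵀP(A−BK) = [1.2462 1.6585; 1.6585 2.3411]
P' = Q + AᵀP(A−BK) = [5.4962 2.4085; 2.4085 4.5911]
tr(P') = 10.0873

-0.5518 -0.8236 -0.2811 -0.1956


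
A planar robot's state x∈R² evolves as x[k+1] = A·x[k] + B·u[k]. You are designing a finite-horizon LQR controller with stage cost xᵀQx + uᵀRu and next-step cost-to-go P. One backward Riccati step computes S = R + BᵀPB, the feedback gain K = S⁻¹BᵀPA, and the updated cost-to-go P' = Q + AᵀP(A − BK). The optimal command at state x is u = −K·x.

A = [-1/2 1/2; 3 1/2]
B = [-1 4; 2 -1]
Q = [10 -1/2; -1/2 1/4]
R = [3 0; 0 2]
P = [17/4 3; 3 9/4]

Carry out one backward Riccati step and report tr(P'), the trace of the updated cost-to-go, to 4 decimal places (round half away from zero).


12.1570

BᵀP = [1.7500 1.5000; 14.0000 9.7500]
S = R + BᵀPB = [3 0; 0 2] + [1.2500 5.5000; 5.5000 46.2500] = [4.2500 5.5000; 5.5000 48.2500]
BᵀPA = [3.6250 1.6250; 22.2500 11.8750]
K = S⁻¹·BᵀPA = [0.3005 0.0749; 0.4269 0.2376]
A−BK = [-1.9070 -0.3754; 2.8259 0.5878]
AᵀP(A−BK) = [1.7250 0.5049; 0.5049 0.1821]
P' = Q + AᵀP(A−BK) = [11.7250 0.0049; 0.0049 0.4321]
tr(P') = 12.1570


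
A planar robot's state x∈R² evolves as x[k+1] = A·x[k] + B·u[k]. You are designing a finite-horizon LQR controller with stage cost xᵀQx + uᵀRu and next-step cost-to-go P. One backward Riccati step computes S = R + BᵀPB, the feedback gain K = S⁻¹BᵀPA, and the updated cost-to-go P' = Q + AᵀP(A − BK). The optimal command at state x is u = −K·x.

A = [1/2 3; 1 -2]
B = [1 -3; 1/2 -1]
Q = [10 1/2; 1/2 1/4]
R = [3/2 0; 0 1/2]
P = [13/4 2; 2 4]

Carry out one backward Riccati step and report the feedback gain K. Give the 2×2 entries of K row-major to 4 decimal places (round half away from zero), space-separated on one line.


0.1934 -0.5152 -0.2762 -0.5220

BᵀP = [4.2500 4.0000; -11.7500 -10.0000]
S = R + BᵀPB = [3/2 0; 0 1/2] + [6.2500 -16.7500; -16.7500 45.2500] = [7.7500 -16.7500; -16.7500 45.7500]
BᵀPA = [6.1250 4.7500; -15.8750 -15.2500]
K = S⁻¹·BᵀPA = [0.1934 -0.5152; -0.2762 -0.5220]
A−BK = [-0.5220 1.9493; 0.6271 -2.2644]
AᵀP(A−BK) = [1.2435 -4.2555; -4.2555 15.7373]
P' = Q + AᵀP(A−BK) = [11.2435 -3.7555; -3.7555 15.9873]
tr(P') = 27.2308


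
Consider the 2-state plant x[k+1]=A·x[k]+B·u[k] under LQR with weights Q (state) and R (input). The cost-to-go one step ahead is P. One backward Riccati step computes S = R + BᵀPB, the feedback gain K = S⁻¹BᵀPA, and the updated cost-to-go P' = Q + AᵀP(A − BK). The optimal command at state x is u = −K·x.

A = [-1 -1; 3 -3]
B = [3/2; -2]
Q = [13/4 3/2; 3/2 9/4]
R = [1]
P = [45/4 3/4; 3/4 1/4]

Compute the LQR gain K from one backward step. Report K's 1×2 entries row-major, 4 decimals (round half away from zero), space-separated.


-0.5918 -0.7562

BᵀP = [15.3750 0.6250]
S = R + BᵀPB = [1] + [21.8125] = [22.8125]
BᵀPA = [-13.5000 -17.2500]
K = S⁻¹·BᵀPA = [-0.5918 -0.7562]
A−BK = [-0.1123 0.1342; 1.8164 -4.5123]
AᵀP(A−BK) = [1.0110 -1.2082; -1.2082 4.9562]
P' = Q + AᵀP(A−BK) = [4.2610 0.2918; 0.2918 7.2062]
tr(P') = 11.4671


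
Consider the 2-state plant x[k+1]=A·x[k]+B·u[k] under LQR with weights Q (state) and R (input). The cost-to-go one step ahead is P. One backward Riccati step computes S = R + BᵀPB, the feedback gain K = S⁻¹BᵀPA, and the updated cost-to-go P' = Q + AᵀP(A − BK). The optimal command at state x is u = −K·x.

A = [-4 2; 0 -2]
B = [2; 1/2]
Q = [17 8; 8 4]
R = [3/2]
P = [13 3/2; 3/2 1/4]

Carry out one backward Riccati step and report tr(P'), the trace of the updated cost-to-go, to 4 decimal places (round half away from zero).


28.1160

BᵀP = [26.7500 3.1250]
S = R + BᵀPB = [3/2] + [55.0625] = [56.5625]
BᵀPA = [-107.0000 47.2500]
K = S⁻¹·BᵀPA = [-1.8917 0.8354]
A−BK = [-0.2166 0.3293; 0.9459 -2.4177]
AᵀP(A−BK) = [5.5867 -2.6166; -2.6166 1.5293]
P' = Q + AᵀP(A−BK) = [22.5867 5.3834; 5.3834 5.5293]
tr(P') = 28.1160


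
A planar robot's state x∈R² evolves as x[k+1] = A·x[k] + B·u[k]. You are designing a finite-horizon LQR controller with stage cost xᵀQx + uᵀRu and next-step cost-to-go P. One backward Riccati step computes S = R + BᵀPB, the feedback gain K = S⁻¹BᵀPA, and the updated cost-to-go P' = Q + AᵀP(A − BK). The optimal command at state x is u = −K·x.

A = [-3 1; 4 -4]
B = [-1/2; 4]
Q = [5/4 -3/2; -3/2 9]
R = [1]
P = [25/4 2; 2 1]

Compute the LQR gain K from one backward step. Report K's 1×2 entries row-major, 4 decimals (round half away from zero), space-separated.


BᵀP = [4.8750 3.0000]
S = R + BᵀPB = [1] + [9.5625] = [10.5625]
BᵀPA = [-2.6250 -7.1250]
K = S⁻¹·BᵀPA = [-0.2485 -0.6746]
A−BK = [-3.1243 0.6627; 4.9941 -1.3018]
AᵀP(A−BK) = [23.5976 -4.5207; -4.5207 1.4438]
P' = Q + AᵀP(A−BK) = [24.8476 -6.0207; -6.0207 10.4438]
tr(P') = 35.2914

-0.2485 -0.6746


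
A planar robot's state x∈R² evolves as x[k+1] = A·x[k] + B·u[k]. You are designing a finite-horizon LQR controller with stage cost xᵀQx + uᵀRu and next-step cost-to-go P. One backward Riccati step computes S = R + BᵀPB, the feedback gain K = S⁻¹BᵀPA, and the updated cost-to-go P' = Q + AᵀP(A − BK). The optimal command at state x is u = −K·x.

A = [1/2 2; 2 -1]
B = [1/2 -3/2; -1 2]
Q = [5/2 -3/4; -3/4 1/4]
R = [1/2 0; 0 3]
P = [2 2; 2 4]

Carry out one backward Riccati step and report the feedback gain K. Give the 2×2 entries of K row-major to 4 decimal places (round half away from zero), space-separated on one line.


BᵀP = [-1.0000 -3.0000; 1.0000 5.0000]
S = R + BᵀPB = [1/2 0; 0 3] + [2.5000 -4.5000; -4.5000 8.5000] = [3.0000 -4.5000; -4.5000 11.5000]
BᵀPA = [-6.5000 1.0000; 10.5000 -3.0000]
K = S⁻¹·BᵀPA = [-1.9298 -0.1404; 0.1579 -0.3158]
A−BK = [1.7018 1.5965; -0.2456 -0.5088]
AᵀP(A−BK) = [6.2982 3.4035; 3.4035 3.1930]
P' = Q + AᵀP(A−BK) = [8.7982 2.6535; 2.6535 3.4430]
tr(P') = 12.2412

-1.9298 -0.1404 0.1579 -0.3158


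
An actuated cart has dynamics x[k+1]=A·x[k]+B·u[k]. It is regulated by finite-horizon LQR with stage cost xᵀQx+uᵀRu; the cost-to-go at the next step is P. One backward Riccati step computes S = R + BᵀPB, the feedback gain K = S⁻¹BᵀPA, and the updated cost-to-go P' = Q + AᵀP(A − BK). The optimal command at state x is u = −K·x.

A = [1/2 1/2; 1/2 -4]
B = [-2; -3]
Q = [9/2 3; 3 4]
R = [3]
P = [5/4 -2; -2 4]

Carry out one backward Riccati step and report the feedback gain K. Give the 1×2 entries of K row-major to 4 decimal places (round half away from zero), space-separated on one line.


BᵀP = [3.5000 -8.0000]
S = R + BᵀPB = [3] + [17.0000] = [20.0000]
BᵀPA = [-2.2500 33.7500]
K = S⁻¹·BᵀPA = [-0.1125 1.6875]
A−BK = [0.2750 3.8750; 0.1625 1.0625]
AᵀP(A−BK) = [0.0594 -0.3906; -0.3906 15.3594]
P' = Q + AᵀP(A−BK) = [4.5594 2.6094; 2.6094 19.3594]
tr(P') = 23.9188

-0.1125 1.6875


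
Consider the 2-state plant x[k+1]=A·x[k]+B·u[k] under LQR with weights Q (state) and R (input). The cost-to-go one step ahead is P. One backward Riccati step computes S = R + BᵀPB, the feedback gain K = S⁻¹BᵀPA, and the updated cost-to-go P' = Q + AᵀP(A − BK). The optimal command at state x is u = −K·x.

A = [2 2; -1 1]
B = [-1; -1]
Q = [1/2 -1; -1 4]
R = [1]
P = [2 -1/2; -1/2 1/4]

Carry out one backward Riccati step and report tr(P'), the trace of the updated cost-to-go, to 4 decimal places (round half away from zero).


12.9444

BᵀP = [-1.5000 0.2500]
S = R + BᵀPB = [1] + [1.2500] = [2.2500]
BᵀPA = [-3.2500 -2.7500]
K = S⁻¹·BᵀPA = [-1.4444 -1.2222]
A−BK = [0.5556 0.7778; -2.4444 -0.2222]
AᵀP(A−BK) = [5.5556 3.7778; 3.7778 2.8889]
P' = Q + AᵀP(A−BK) = [6.0556 2.7778; 2.7778 6.8889]
tr(P') = 12.9444


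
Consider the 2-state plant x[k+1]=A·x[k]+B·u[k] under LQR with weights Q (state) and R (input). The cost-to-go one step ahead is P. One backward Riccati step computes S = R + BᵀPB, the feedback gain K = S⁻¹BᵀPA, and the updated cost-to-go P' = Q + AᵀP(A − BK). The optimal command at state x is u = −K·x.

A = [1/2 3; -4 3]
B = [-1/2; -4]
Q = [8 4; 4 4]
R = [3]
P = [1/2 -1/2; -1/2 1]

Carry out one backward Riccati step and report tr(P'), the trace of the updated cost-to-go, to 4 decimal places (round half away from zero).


17.8066

BᵀP = [1.7500 -3.7500]
S = R + BᵀPB = [3] + [14.1250] = [17.1250]
BᵀPA = [15.8750 -6.0000]
K = S⁻¹·BᵀPA = [0.9270 -0.3504]
A−BK = [0.9635 2.8248; -0.2920 1.5985]
AᵀP(A−BK) = [3.4088 -0.4380; -0.4380 2.3978]
P' = Q + AᵀP(A−BK) = [11.4088 3.5620; 3.5620 6.3978]
tr(P') = 17.8066


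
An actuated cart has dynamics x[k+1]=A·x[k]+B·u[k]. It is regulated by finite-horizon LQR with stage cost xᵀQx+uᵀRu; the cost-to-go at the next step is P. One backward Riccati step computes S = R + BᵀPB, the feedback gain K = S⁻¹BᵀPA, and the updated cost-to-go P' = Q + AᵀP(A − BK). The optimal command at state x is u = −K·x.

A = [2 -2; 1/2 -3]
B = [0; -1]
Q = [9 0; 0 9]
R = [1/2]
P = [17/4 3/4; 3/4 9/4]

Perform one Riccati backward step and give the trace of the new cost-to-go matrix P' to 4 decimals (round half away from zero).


56.0568

BᵀP = [-0.7500 -2.2500]
S = R + BᵀPB = [1/2] + [2.2500] = [2.7500]
BᵀPA = [-2.6250 8.2500]
K = S⁻¹·BᵀPA = [-0.9545 3.0000]
A−BK = [2.0000 -2.0000; -0.4545 0.0000]
AᵀP(A−BK) = [16.5568 -17.7500; -17.7500 21.5000]
P' = Q + AᵀP(A−BK) = [25.5568 -17.7500; -17.7500 30.5000]
tr(P') = 56.0568


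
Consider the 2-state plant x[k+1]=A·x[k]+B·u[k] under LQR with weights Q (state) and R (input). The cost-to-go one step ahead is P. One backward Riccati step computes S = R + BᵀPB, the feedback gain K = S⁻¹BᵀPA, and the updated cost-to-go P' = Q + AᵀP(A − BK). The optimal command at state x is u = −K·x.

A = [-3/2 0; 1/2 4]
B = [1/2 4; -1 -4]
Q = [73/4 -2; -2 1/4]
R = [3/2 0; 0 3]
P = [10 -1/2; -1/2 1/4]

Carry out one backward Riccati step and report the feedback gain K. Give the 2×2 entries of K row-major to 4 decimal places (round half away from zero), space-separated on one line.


BᵀP = [5.5000 -0.5000; 42.0000 -3.0000]
S = R + BᵀPB = [3/2 0; 0 3] + [3.2500 24.0000; 24.0000 180.0000] = [4.7500 24.0000; 24.0000 183.0000]
BᵀPA = [-8.5000 -2.0000; -64.5000 -12.0000]
K = S⁻¹·BᵀPA = [-0.0256 -0.2660; -0.3491 -0.0307]
A−BK = [-0.0908 0.2558; -0.9220 3.6113]
AᵀP(A−BK) = [0.5778 -0.7404; -0.7404 3.0997]
P' = Q + AᵀP(A−BK) = [18.8278 -2.7404; -2.7404 3.3497]
tr(P') = 22.1776

-0.0256 -0.2660 -0.3491 -0.0307


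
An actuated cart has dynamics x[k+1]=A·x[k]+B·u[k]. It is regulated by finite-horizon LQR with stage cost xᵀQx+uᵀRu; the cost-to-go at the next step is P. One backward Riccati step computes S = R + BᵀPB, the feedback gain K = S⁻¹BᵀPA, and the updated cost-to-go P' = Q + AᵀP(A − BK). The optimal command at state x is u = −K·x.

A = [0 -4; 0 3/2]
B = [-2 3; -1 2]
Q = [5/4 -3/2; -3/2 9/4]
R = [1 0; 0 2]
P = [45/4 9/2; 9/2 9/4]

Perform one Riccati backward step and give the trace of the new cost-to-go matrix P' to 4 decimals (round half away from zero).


8.6332

BᵀP = [-27.0000 -11.2500; 42.7500 18.0000]
S = R + BᵀPB = [1 0; 0 2] + [65.2500 -103.5000; -103.5000 164.2500] = [66.2500 -103.5000; -103.5000 166.2500]
BᵀPA = [0.0000 91.1250; 0.0000 -144.0000]
K = S⁻¹·BᵀPA = [0.0000 0.8135; 0.0000 -0.3597]
A−BK = [0.0000 -1.2938; 0.0000 3.0329]
AᵀP(A−BK) = [0.0000 0.0000; 0.0000 5.1332]
P' = Q + AᵀP(A−BK) = [1.2500 -1.5000; -1.5000 7.3832]
tr(P') = 8.6332


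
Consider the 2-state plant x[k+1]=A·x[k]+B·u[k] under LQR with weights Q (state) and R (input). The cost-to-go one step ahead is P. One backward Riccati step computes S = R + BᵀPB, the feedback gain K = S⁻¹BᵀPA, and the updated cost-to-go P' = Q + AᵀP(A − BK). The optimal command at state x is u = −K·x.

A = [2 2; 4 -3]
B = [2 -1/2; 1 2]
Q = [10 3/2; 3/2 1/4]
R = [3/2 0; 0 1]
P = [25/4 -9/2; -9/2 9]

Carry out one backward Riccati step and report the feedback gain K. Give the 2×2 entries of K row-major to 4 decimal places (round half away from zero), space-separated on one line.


1.2103 0.5157 1.2950 -1.7438

BᵀP = [8.0000 0.0000; -12.1250 20.2500]
S = R + BᵀPB = [3/2 0; 0 1] + [16.0000 -4.0000; -4.0000 46.5625] = [17.5000 -4.0000; -4.0000 47.5625]
BᵀPA = [16.0000 16.0000; 56.7500 -85.0000]
K = S⁻¹·BᵀPA = [1.2103 0.5157; 1.2950 -1.7438]
A−BK = [0.2269 0.0967; 0.1998 -0.0282]
AᵀP(A−BK) = [4.1472 -1.2936; -1.2936 3.5298]
P' = Q + AᵀP(A−BK) = [14.1472 0.2064; 0.2064 3.7798]
tr(P') = 17.9269


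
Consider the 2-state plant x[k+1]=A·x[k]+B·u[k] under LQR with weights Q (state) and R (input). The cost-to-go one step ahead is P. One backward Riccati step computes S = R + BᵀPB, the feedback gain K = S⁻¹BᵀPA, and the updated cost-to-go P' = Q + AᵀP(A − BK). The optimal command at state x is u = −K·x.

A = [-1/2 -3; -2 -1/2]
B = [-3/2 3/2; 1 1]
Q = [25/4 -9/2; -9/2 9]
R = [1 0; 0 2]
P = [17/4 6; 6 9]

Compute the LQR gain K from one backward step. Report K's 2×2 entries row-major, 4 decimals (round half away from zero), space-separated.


BᵀP = [-0.3750 0.0000; 12.3750 18.0000]
S = R + BᵀPB = [1 0; 0 2] + [0.5625 -0.5625; -0.5625 36.5625] = [1.5625 -0.5625; -0.5625 38.5625]
BᵀPA = [0.1875 1.1250; -42.1875 -46.1250]
K = S⁻¹·BᵀPA = [-0.2753 0.2909; -1.0980 -1.1919]
A−BK = [0.7341 -0.7758; -0.6267 0.4009]
AᵀP(A−BK) = [2.7914 2.5386; 2.5386 3.1979]
P' = Q + AᵀP(A−BK) = [9.0414 -1.9614; -1.9614 12.1979]
tr(P') = 21.2393

-0.2753 0.2909 -1.0980 -1.1919


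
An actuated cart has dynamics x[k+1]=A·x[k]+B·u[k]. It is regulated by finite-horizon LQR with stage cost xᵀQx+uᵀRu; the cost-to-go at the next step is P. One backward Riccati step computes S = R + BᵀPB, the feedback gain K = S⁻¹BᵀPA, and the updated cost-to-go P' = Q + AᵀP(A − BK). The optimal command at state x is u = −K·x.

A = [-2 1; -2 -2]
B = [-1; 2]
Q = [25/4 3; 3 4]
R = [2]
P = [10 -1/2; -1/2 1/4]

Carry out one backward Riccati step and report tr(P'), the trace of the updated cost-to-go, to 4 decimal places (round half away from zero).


BᵀP = [-11.0000 1.0000]
S = R + BᵀPB = [2] + [13.0000] = [15.0000]
BᵀPA = [20.0000 -13.0000]
K = S⁻¹·BᵀPA = [1.3333 -0.8667]
A−BK = [-0.6667 0.1333; -4.6667 -0.2667]
AᵀP(A−BK) = [10.3333 -2.6667; -2.6667 1.7333]
P' = Q + AᵀP(A−BK) = [16.5833 0.3333; 0.3333 5.7333]
tr(P') = 22.3167

22.3167


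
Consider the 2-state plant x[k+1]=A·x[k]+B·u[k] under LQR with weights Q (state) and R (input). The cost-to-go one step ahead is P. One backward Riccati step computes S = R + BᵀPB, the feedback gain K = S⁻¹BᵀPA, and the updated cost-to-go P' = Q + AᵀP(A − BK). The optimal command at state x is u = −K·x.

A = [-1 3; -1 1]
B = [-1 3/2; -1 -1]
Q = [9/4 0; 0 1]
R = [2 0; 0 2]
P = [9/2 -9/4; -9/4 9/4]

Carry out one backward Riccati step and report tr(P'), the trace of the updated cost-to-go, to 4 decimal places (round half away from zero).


BᵀP = [-2.2500 0.0000; 9.0000 -5.6250]
S = R + BᵀPB = [2 0; 0 2] + [2.2500 -3.3750; -3.3750 19.1250] = [4.2500 -3.3750; -3.3750 21.1250]
BᵀPA = [2.2500 -6.7500; -3.3750 21.3750]
K = S⁻¹·BᵀPA = [0.4610 -0.8987; -0.0861 0.8682]
A−BK = [-0.4098 0.7989; -0.6251 0.9695]
AᵀP(A−BK) = [0.9221 -1.7975; -1.7975 4.6247]
P' = Q + AᵀP(A−BK) = [3.1721 -1.7975; -1.7975 5.6247]
tr(P') = 8.7967

8.7967


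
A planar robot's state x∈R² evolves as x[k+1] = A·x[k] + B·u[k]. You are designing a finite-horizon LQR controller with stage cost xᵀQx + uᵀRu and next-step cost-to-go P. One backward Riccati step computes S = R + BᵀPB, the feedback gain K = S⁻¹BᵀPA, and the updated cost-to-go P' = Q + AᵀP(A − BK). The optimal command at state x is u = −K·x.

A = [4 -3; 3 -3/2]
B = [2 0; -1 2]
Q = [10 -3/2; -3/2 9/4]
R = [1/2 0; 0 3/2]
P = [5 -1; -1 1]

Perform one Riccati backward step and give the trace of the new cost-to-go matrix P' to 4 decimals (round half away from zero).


BᵀP = [11.0000 -3.0000; -2.0000 2.0000]
S = R + BᵀPB = [1/2 0; 0 3/2] + [25.0000 -6.0000; -6.0000 4.0000] = [25.5000 -6.0000; -6.0000 5.5000]
BᵀPA = [35.0000 -28.5000; -2.0000 3.0000]
K = S⁻¹·BᵀPA = [1.7314 -1.3309; 1.5252 -0.9065]
A−BK = [0.5372 -0.3381; 1.6811 -1.0180]
AᵀP(A−BK) = [7.4508 -4.7302; -4.7302 3.0378]
P' = Q + AᵀP(A−BK) = [17.4508 -6.2302; -6.2302 5.2878]
tr(P') = 22.7386

22.7386


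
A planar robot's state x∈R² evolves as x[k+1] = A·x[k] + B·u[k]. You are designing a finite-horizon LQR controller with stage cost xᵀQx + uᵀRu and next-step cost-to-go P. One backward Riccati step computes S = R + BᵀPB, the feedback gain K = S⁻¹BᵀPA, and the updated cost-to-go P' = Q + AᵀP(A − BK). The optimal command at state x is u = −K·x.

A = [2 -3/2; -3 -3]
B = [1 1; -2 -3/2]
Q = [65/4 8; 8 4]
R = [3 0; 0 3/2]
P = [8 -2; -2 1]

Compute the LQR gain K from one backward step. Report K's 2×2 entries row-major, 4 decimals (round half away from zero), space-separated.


BᵀP = [12.0000 -4.0000; 11.0000 -3.5000]
S = R + BᵀPB = [3 0; 0 3/2] + [20.0000 18.0000; 18.0000 16.2500] = [23.0000 18.0000; 18.0000 17.7500]
BᵀPA = [36.0000 -6.0000; 32.5000 -6.0000]
K = S⁻¹·BᵀPA = [0.6409 0.0178; 1.1810 -0.3561]
A−BK = [0.1780 -1.1617; 0.0534 -3.4985]
AᵀP(A−BK) = [3.5430 -1.0682; -1.0682 6.9703]
P' = Q + AᵀP(A−BK) = [19.7930 6.9318; 6.9318 10.9703]
tr(P') = 30.7634

0.6409 0.0178 1.1810 -0.3561


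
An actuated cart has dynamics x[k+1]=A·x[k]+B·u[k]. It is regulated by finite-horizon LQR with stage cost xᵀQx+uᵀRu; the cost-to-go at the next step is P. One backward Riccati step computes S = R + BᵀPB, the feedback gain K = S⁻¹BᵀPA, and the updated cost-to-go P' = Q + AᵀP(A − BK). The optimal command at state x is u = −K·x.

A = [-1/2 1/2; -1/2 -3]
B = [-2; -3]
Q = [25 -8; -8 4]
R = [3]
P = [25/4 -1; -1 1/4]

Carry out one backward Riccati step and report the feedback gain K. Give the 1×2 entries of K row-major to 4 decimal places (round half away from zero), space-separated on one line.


BᵀP = [-9.5000 1.2500]
S = R + BᵀPB = [3] + [15.2500] = [18.2500]
BᵀPA = [4.1250 -8.5000]
K = S⁻¹·BᵀPA = [0.2260 -0.4658]
A−BK = [-0.0479 -0.4315; 0.1781 -4.3973]
AᵀP(A−BK) = [0.1926 -0.5163; -0.5163 2.8536]
P' = Q + AᵀP(A−BK) = [25.1926 -8.5163; -8.5163 6.8536]
tr(P') = 32.0462

0.2260 -0.4658


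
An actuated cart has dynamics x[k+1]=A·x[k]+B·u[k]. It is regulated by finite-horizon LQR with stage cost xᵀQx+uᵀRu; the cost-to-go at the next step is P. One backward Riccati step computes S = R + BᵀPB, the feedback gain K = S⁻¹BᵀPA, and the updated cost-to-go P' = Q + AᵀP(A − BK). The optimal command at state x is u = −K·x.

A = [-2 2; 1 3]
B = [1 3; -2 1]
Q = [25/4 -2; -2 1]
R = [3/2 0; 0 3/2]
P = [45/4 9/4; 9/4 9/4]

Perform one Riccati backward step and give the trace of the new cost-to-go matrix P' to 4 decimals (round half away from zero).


BᵀP = [6.7500 -2.2500; 36.0000 9.0000]
S = R + BᵀPB = [3/2 0; 0 3/2] + [11.2500 18.0000; 18.0000 117.0000] = [12.7500 18.0000; 18.0000 118.5000]
BᵀPA = [-15.7500 6.7500; -63.0000 99.0000]
K = S⁻¹·BᵀPA = [-0.6171 -0.8275; -0.4379 0.9611]
A−BK = [-0.0692 -0.0559; 0.2038 0.3839]
AᵀP(A−BK) = [0.9427 0.2687; 0.2687 2.6829]
P' = Q + AᵀP(A−BK) = [7.1927 -1.7313; -1.7313 3.6829]
tr(P') = 10.8756

10.8756


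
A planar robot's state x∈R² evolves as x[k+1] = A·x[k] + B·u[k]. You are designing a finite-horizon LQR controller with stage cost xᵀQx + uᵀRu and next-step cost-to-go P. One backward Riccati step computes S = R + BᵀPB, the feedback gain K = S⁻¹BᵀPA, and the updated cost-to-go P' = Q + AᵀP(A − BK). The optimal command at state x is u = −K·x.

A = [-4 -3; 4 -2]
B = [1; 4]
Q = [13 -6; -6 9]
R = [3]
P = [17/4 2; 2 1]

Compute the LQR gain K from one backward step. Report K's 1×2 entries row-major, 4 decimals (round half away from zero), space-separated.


BᵀP = [12.2500 6.0000]
S = R + BᵀPB = [3] + [36.2500] = [39.2500]
BᵀPA = [-25.0000 -48.7500]
K = S⁻¹·BᵀPA = [-0.6369 -1.2420]
A−BK = [-3.3631 -1.7580; 6.5478 2.9682]
AᵀP(A−BK) = [4.0764 3.9490; 3.9490 5.7006]
P' = Q + AᵀP(A−BK) = [17.0764 -2.0510; -2.0510 14.7006]
tr(P') = 31.7771

-0.6369 -1.2420


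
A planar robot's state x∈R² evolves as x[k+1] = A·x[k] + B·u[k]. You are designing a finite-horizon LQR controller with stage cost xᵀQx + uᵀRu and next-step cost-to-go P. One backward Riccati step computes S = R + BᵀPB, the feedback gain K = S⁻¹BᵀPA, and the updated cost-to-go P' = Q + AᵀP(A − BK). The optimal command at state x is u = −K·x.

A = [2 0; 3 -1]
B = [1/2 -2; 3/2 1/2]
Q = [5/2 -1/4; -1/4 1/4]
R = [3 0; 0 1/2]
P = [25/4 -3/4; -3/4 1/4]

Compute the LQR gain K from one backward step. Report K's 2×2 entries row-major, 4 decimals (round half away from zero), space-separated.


BᵀP = [2.0000 0.0000; -12.8750 1.6250]
S = R + BᵀPB = [3 0; 0 1/2] + [1.0000 -4.0000; -4.0000 26.5625] = [4.0000 -4.0000; -4.0000 27.0625]
BᵀPA = [4.0000 0.0000; -20.8750 -1.6250]
K = S⁻¹·BᵀPA = [0.2683 -0.0705; -0.7317 -0.0705]
A−BK = [0.4024 -0.1057; 2.9634 -0.8591]
AᵀP(A−BK) = [1.9024 -0.4390; -0.4390 0.1355]
P' = Q + AᵀP(A−BK) = [4.4024 -0.6890; -0.6890 0.3855]
tr(P') = 4.7879

0.2683 -0.0705 -0.7317 -0.0705


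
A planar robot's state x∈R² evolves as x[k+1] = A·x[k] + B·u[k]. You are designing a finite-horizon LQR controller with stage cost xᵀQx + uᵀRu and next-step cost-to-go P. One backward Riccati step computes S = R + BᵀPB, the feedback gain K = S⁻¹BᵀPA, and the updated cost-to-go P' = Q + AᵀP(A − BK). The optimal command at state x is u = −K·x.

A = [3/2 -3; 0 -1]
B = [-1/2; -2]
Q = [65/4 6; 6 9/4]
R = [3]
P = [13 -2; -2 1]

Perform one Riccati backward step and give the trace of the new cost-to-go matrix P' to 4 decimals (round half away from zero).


BᵀP = [-2.5000 -1.0000]
S = R + BᵀPB = [3] + [3.2500] = [6.2500]
BᵀPA = [-3.7500 8.5000]
K = S⁻¹·BᵀPA = [-0.6000 1.3600]
A−BK = [1.2000 -2.3200; -1.2000 1.7200]
AᵀP(A−BK) = [27.0000 -50.4000; -50.4000 94.4400]
P' = Q + AᵀP(A−BK) = [43.2500 -44.4000; -44.4000 96.6900]
tr(P') = 139.9400

139.9400


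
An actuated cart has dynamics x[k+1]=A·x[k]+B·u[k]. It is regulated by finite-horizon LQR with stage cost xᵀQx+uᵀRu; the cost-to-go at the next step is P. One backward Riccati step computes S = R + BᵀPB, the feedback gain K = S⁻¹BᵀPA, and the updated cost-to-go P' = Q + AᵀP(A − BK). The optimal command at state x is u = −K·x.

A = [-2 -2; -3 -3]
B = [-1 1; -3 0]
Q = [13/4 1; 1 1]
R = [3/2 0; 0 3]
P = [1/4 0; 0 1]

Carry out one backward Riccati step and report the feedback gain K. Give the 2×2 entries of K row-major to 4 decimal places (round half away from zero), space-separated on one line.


0.8817 0.8817 -0.0860 -0.0860

BᵀP = [-0.2500 -3.0000; 0.2500 0.0000]
S = R + BᵀPB = [3/2 0; 0 3] + [9.2500 -0.2500; -0.2500 0.2500] = [10.7500 -0.2500; -0.2500 3.2500]
BᵀPA = [9.5000 9.5000; -0.5000 -0.5000]
K = S⁻¹·BᵀPA = [0.8817 0.8817; -0.0860 -0.0860]
A−BK = [-1.0323 -1.0323; -0.3548 -0.3548]
AᵀP(A−BK) = [1.5806 1.5806; 1.5806 1.5806]
P' = Q + AᵀP(A−BK) = [4.8306 2.5806; 2.5806 2.5806]
tr(P') = 7.4113


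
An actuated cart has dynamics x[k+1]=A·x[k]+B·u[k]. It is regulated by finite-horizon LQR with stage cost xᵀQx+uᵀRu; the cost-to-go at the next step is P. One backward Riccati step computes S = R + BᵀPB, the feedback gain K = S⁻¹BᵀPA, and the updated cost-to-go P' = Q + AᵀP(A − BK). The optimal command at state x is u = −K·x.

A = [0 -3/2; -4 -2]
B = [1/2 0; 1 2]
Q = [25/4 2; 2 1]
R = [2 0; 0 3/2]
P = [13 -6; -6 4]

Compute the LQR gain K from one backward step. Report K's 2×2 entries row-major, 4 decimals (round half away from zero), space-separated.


BᵀP = [0.5000 1.0000; -12.0000 8.0000]
S = R + BᵀPB = [2 0; 0 3/2] + [1.2500 2.0000; 2.0000 16.0000] = [3.2500 2.0000; 2.0000 17.5000]
BᵀPA = [-4.0000 -2.7500; -32.0000 2.0000]
K = S⁻¹·BᵀPA = [-0.1135 -0.9858; -1.8156 0.2270]
A−BK = [0.0567 -1.0071; -0.2553 -1.4681]
AᵀP(A−BK) = [5.4468 -0.6809; -0.6809 6.0851]
P' = Q + AᵀP(A−BK) = [11.6968 1.3191; 1.3191 7.0851]
tr(P') = 18.7819

-0.1135 -0.9858 -1.8156 0.2270


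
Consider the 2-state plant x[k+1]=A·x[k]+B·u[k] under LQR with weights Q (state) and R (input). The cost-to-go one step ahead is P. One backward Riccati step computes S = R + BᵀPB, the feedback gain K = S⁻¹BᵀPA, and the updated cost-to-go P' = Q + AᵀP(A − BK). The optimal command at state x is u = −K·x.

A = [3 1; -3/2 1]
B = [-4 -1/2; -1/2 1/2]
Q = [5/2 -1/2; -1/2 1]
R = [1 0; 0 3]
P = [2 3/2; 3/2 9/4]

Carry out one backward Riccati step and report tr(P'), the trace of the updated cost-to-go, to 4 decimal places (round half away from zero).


7.4599

BᵀP = [-8.7500 -7.1250; -0.2500 0.3750]
S = R + BᵀPB = [1 0; 0 3] + [38.5625 0.8125; 0.8125 0.3125] = [39.5625 0.8125; 0.8125 3.3125]
BᵀPA = [-15.5625 -15.8750; -1.3125 0.1250]
K = S⁻¹·BᵀPA = [-0.3872 -0.4041; -0.3013 0.1368]
A−BK = [1.3007 -0.5479; -1.5430 0.7295]
AᵀP(A−BK) = [3.1416 -1.2338; -1.2338 0.8182]
P' = Q + AᵀP(A−BK) = [5.6416 -1.7338; -1.7338 1.8182]
tr(P') = 7.4599


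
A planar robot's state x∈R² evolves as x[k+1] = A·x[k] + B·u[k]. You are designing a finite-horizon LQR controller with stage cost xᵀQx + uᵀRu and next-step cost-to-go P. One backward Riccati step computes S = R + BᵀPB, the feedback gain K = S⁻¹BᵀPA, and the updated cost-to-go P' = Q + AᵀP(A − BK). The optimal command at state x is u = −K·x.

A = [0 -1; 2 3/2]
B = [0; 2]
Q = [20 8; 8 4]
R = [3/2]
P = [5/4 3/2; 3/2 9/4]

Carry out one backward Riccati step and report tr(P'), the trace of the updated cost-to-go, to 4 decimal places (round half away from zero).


25.7589

BᵀP = [3.0000 4.5000]
S = R + BᵀPB = [3/2] + [9.0000] = [10.5000]
BᵀPA = [9.0000 3.7500]
K = S⁻¹·BᵀPA = [0.8571 0.3571]
A−BK = [0.0000 -1.0000; 0.2857 0.7857]
AᵀP(A−BK) = [1.2857 0.5357; 0.5357 0.4732]
P' = Q + AᵀP(A−BK) = [21.2857 8.5357; 8.5357 4.4732]
tr(P') = 25.7589


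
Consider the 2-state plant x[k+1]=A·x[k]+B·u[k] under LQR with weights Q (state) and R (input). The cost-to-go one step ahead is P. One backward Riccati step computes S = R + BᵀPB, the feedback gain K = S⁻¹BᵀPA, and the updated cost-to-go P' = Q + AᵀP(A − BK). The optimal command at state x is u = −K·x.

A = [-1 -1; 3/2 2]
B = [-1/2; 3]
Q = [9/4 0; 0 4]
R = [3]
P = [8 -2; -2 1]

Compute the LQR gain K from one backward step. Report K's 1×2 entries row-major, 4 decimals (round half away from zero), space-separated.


0.8000 0.9000

BᵀP = [-10.0000 4.0000]
S = R + BᵀPB = [3] + [17.0000] = [20.0000]
BᵀPA = [16.0000 18.0000]
K = S⁻¹·BᵀPA = [0.8000 0.9000]
A−BK = [-0.6000 -0.5500; -0.9000 -0.7000]
AᵀP(A−BK) = [3.4500 3.6000; 3.6000 3.8000]
P' = Q + AᵀP(A−BK) = [5.7000 3.6000; 3.6000 7.8000]
tr(P') = 13.5000
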